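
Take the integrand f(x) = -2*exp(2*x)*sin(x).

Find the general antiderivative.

For F(x) to be correct the identity F'(x) - f(x) = 0 must hold.
Check: d/dx[-4*exp(2*x)*sin(x)/5 + 2*exp(2*x)*cos(x)/5] = -2*exp(2*x)*sin(x) = f(x).

F(x) = -4*exp(2*x)*sin(x)/5 + 2*exp(2*x)*cos(x)/5 + C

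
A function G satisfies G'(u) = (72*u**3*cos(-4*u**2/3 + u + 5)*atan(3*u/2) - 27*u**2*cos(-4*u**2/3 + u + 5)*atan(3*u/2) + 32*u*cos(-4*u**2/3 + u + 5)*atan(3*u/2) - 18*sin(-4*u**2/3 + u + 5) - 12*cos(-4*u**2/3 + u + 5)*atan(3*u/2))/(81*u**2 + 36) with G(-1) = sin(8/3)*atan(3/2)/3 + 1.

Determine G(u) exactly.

G(u) = (-sin(-4*u**2/3 + u + 5)*atan(3*u/2) + 3)/3

G'(u) has the shape v'r + vr' for v = -atan(3*u/2)/3 and r = sin(-4*u**2/3 + u + 5) — it is the derivative of the product v*r.
A general antiderivative is -sin(-4*u**2/3 + u + 5)*atan(3*u/2)/3 + C.
The condition gives C = sin(8/3)*atan(3/2)/3 + 1 - (sin(8/3)*atan(3/2)/3) = 1.
So G(u) = (-sin(-4*u**2/3 + u + 5)*atan(3*u/2) + 3)/3.
Check: d/du[(-sin(-4*u**2/3 + u + 5)*atan(3*u/2) + 3)/3] = (72*u**3*cos(-4*u**2/3 + u + 5)*atan(3*u/2) - 27*u**2*cos(-4*u**2/3 + u + 5)*atan(3*u/2) + 32*u*cos(-4*u**2/3 + u + 5)*atan(3*u/2) - 18*sin(-4*u**2/3 + u + 5) - 12*cos(-4*u**2/3 + u + 5)*atan(3*u/2))/(81*u**2 + 36) = G'(u).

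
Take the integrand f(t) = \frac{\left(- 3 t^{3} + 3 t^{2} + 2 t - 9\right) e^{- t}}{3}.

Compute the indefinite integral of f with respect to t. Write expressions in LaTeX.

F(t) = t^{3} e^{- t} + 2 t^{2} e^{- t} + \frac{10 t e^{- t}}{3} + \frac{19 e^{- t}}{3} + C

f has the shape u'v + uv' for u = t^{3} + 2 t^{2} + \frac{10 t}{3} + \frac{19}{3} and v = e^{- t} — it is the derivative of the product u*v.
Check: d/dt[t^{3} e^{- t} + 2 t^{2} e^{- t} + \frac{10 t e^{- t}}{3} + \frac{19 e^{- t}}{3}] = \frac{\left(- 3 t^{3} + 3 t^{2} + 2 t - 9\right) e^{- t}}{3} = f(t).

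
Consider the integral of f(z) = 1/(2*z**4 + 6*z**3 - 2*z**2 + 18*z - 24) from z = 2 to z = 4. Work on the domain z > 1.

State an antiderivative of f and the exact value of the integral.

The denominator factors as 2*(z - 1)*(z + 4)*(z**2 + 3); partial fractions split f into directly integrable pieces: -(3*z + 7)/(152*(z**2 + 3)) - 1/(190*(z + 4)) + 1/(40*(z - 1)).
F(z) = log(z - 1)/40 - log(z + 4)/190 - 3*log(z**2 + 3)/304 - 7*sqrt(3)*atan(sqrt(3)*z/3)/456 is an antiderivative of f.
Check: d/dz[log(z - 1)/40 - log(z + 4)/190 - 3*log(z**2 + 3)/304 - 7*sqrt(3)*atan(sqrt(3)*z/3)/456] = 1/(2*z**4 + 6*z**3 - 2*z**2 + 18*z - 24) = f(z).
F(4) = -7*sqrt(3)*atan(4*sqrt(3)/3)/456 - 3*log(19)/304 - log(8)/190 + log(3)/40; F(2) = -7*sqrt(3)*atan(2*sqrt(3)/3)/456 - 3*log(7)/304 - log(6)/190.
Integral = F(4) - F(2) = -7*sqrt(3)*atan(4*sqrt(3)/3)/456 - 3*log(19)/304 - log(8)/190 + log(6)/190 + 3*log(7)/304 + 7*sqrt(3)*atan(2*sqrt(3)/3)/456 + log(3)/40.

Antiderivative: F(z) = log(z - 1)/40 - log(z + 4)/190 - 3*log(z**2 + 3)/304 - 7*sqrt(3)*atan(sqrt(3)*z/3)/456; value = -7*sqrt(3)*atan(4*sqrt(3)/3)/456 - 3*log(19)/304 - log(8)/190 + log(6)/190 + 3*log(7)/304 + 7*sqrt(3)*atan(2*sqrt(3)/3)/456 + log(3)/40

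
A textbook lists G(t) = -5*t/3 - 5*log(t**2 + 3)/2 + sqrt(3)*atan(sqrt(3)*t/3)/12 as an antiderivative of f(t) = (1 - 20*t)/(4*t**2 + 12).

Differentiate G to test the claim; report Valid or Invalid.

d/dt[G] = (-20*t**2 - 60*t - 57)/(12*t**2 + 36)
d/dt[G] - f(t) = -5/3 != 0.

Invalid: d/dt[G] - f = -5/3, which is not 0.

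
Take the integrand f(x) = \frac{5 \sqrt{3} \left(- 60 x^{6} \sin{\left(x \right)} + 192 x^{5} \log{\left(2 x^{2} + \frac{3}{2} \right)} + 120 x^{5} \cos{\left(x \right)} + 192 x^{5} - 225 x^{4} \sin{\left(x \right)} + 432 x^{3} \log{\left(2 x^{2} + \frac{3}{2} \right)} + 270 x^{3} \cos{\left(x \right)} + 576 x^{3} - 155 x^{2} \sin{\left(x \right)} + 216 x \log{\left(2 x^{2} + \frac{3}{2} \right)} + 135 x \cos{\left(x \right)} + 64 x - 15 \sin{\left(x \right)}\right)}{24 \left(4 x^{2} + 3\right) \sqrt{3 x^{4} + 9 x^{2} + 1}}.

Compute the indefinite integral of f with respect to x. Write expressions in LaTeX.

Recognize the product-rule pattern: f = u'v + uv' with u = - \frac{5 \sqrt{x^{4} + 3 x^{2} + \frac{1}{3}}}{2}, v = - 2 \log{\left(2 x^{2} + \frac{3}{2} \right)} - \frac{5 \cos{\left(x \right)}}{4}, so integration by parts undoes it.
Check: d/dx[\frac{\sqrt{3} \left(40 \sqrt{3 x^{4} + 9 x^{2} + 1} \log{\left(2 x^{2} + \frac{3}{2} \right)} + 25 \sqrt{3 x^{4} + 9 x^{2} + 1} \cos{\left(x \right)}\right)}{24}] = \frac{- 300 \sqrt{3} x^{6} \sin{\left(x \right)} + 960 \sqrt{3} x^{5} \log{\left(2 x^{2} + \frac{3}{2} \right)} + 600 \sqrt{3} x^{5} \cos{\left(x \right)} + 960 \sqrt{3} x^{5} - 1125 \sqrt{3} x^{4} \sin{\left(x \right)} + 2160 \sqrt{3} x^{3} \log{\left(2 x^{2} + \frac{3}{2} \right)} + 1350 \sqrt{3} x^{3} \cos{\left(x \right)} + 2880 \sqrt{3} x^{3} - 775 \sqrt{3} x^{2} \sin{\left(x \right)} + 1080 \sqrt{3} x \log{\left(2 x^{2} + \frac{3}{2} \right)} + 675 \sqrt{3} x \cos{\left(x \right)} + 320 \sqrt{3} x - 75 \sqrt{3} \sin{\left(x \right)}}{96 x^{2} \sqrt{3 x^{4} + 9 x^{2} + 1} + 72 \sqrt{3 x^{4} + 9 x^{2} + 1}}, which equals f(x).

F(x) = \frac{\sqrt{3} \left(40 \sqrt{3 x^{4} + 9 x^{2} + 1} \log{\left(2 x^{2} + \frac{3}{2} \right)} + 25 \sqrt{3 x^{4} + 9 x^{2} + 1} \cos{\left(x \right)}\right)}{24} + C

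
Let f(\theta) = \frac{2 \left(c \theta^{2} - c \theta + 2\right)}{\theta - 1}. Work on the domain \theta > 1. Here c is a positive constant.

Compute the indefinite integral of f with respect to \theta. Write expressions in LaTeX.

F(\theta) = c \theta^{2} + 4 \log{\left(\theta - 1 \right)} + C

A candidate is checked by its d/d\theta: the result must match f(\theta).
Check: d/d\theta[c \theta^{2} + 4 \log{\left(\theta - 1 \right)}] = \frac{2 c \theta^{2} - 2 c \theta + 4}{\theta - 1}, which equals f(\theta).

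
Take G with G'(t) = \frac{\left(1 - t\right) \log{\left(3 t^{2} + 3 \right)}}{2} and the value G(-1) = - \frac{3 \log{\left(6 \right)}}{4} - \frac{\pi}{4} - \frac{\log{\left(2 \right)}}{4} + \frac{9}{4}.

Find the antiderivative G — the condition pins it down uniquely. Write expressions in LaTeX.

G(t) = - \frac{t^{2} \log{\left(t^{2} + 1 \right)}}{4} - \frac{t^{2} \log{\left(3 \right)}}{4} + \frac{t^{2}}{4} + \frac{t \log{\left(t^{2} + 1 \right)}}{2} - t + \frac{t \log{\left(3 \right)}}{2} - \frac{\log{\left(t^{2} + 1 \right)}}{4} + \operatorname{atan}{\left(t \right)} + 1

Since d/dt undoes antidifferentiation here, G(t) must give back the stated G'(t).
A general antiderivative is \frac{t^{2}}{4} - t + \left(- \frac{t^{2}}{4} + \frac{t}{2}\right) \log{\left(3 t^{2} + 3 \right)} - \frac{\log{\left(t^{2} + 1 \right)}}{4} + \operatorname{atan}{\left(t \right)} + C.
The condition gives C = - \frac{3 \log{\left(6 \right)}}{4} - \frac{\pi}{4} - \frac{\log{\left(2 \right)}}{4} + \frac{9}{4} - (- \frac{3 \log{\left(6 \right)}}{4} - \frac{\pi}{4} - \frac{\log{\left(2 \right)}}{4} + \frac{5}{4}) = 1.
So G(t) = - \frac{t^{2} \log{\left(t^{2} + 1 \right)}}{4} - \frac{t^{2} \log{\left(3 \right)}}{4} + \frac{t^{2}}{4} + \frac{t \log{\left(t^{2} + 1 \right)}}{2} - t + \frac{t \log{\left(3 \right)}}{2} - \frac{\log{\left(t^{2} + 1 \right)}}{4} + \operatorname{atan}{\left(t \right)} + 1.
Check: d/dt[- \frac{t^{2} \log{\left(t^{2} + 1 \right)}}{4} - \frac{t^{2} \log{\left(3 \right)}}{4} + \frac{t^{2}}{4} + \frac{t \log{\left(t^{2} + 1 \right)}}{2} - t + \frac{t \log{\left(3 \right)}}{2} - \frac{\log{\left(t^{2} + 1 \right)}}{4} + \operatorname{atan}{\left(t \right)} + 1] = - \frac{t \log{\left(t^{2} + 1 \right)}}{2} - \frac{t \log{\left(3 \right)}}{2} + \frac{\log{\left(t^{2} + 1 \right)}}{2} + \frac{\log{\left(3 \right)}}{2}, which equals G'(t).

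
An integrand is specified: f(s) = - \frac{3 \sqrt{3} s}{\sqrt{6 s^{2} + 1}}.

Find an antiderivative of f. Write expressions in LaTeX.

The substitution u = 2 s^{2} + \frac{1}{3} works: f is exactly (dF/du)*(du/ds) for that inner function.
Check: d/ds[- \frac{\sqrt{3} \sqrt{6 s^{2} + 1}}{2}] = - \frac{3 \sqrt{3} s}{\sqrt{6 s^{2} + 1}} = f(s).

An antiderivative is F(s) = - \frac{\sqrt{3} \sqrt{6 s^{2} + 1}}{2}.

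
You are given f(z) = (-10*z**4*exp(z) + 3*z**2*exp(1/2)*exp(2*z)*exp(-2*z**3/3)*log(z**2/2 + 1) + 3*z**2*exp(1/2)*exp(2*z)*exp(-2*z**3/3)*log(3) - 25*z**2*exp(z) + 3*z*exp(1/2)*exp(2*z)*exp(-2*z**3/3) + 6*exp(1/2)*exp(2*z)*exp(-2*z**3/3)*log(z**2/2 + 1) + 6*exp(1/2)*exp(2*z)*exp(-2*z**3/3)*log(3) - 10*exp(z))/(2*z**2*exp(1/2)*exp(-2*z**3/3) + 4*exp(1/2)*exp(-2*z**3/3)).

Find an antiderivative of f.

f has the shape u'v + uv' for u = -5*exp(2*z**3/3 - z - 1/2)/2 + 3*log(3*z**2/2 + 3)/4 and v = exp(2*z) — it is the derivative of the product u*v.
Check: d/dz[(3*exp(1/2)*exp(2*z)*exp(-2*z**3/3)*log(z**2/2 + 1) + 3*exp(1/2)*exp(2*z)*exp(-2*z**3/3)*log(3) - 10*exp(z))*exp(-1/2)*exp(2*z**3/3)/4] = (-10*z**4*exp(z)*exp(2*z**3) + 3*z**2*exp(1/2)*exp(2*z)*exp(4*z**3/3)*log(z**2/2 + 1) + 3*z**2*exp(1/2)*exp(2*z)*exp(4*z**3/3)*log(3) - 25*z**2*exp(z)*exp(2*z**3) + 3*z*exp(1/2)*exp(2*z)*exp(4*z**3/3) + 6*exp(1/2)*exp(2*z)*exp(4*z**3/3)*log(z**2/2 + 1) + 6*exp(1/2)*exp(2*z)*exp(4*z**3/3)*log(3) - 10*exp(z)*exp(2*z**3))/(2*z**2*exp(1/2)*exp(4*z**3/3) + 4*exp(1/2)*exp(4*z**3/3)), which equals f(z).

An antiderivative is F(z) = (3*exp(1/2)*exp(2*z)*exp(-2*z**3/3)*log(z**2/2 + 1) + 3*exp(1/2)*exp(2*z)*exp(-2*z**3/3)*log(3) - 10*exp(z))*exp(-1/2)*exp(2*z**3/3)/4.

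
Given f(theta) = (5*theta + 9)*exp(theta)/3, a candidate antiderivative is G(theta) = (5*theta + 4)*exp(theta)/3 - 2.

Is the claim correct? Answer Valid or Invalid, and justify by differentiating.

Valid. The derivative of G reproduces f.

d/dtheta[G] = 5*theta*exp(theta)/3 + 3*exp(theta)
This equals f(theta) exactly, so the claim holds.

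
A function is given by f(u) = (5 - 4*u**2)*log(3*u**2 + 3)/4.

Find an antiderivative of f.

An antiderivative is F(u) = -u**3*log(u**2 + 1)/3 - u**3*log(3)/3 + 2*u**3/9 + 5*u*log(u**2 + 1)/4 - 19*u/6 + 5*u*log(3)/4 + 19*atan(u)/6.

Any candidate F(u) must reproduce f(u) exactly when differentiated.
Check: d/du[-u**3*log(u**2 + 1)/3 - u**3*log(3)/3 + 2*u**3/9 + 5*u*log(u**2 + 1)/4 - 19*u/6 + 5*u*log(3)/4 + 19*atan(u)/6] = -u**2*log(u**2 + 1) - u**2*log(3) + 5*log(u**2 + 1)/4 + 5*log(3)/4, which equals f(u).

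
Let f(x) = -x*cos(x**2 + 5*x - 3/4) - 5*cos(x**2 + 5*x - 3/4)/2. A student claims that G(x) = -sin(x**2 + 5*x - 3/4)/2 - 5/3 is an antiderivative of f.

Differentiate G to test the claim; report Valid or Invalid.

Valid: G'(x) = f(x).

d/dx[G] = -x*cos(x**2 + 5*x - 3/4) - 5*cos(x**2 + 5*x - 3/4)/2
This equals f(x) exactly, so the claim holds.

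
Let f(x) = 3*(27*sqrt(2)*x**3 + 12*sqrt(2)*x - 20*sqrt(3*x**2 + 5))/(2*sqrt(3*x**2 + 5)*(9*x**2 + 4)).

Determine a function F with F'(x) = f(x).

An antiderivative is F(x) = 3*sqrt(3*x**2/2 + 5/2) - 5*atan(3*x/2).

Differentiate the proposed F(x) back; it has to land on f(x) exactly.
Check: d/dx[3*sqrt(3*x**2/2 + 5/2) - 5*atan(3*x/2)] = (81*sqrt(2)*x**3 + 36*sqrt(2)*x - 60*sqrt(3*x**2 + 5))/(18*x**2*sqrt(3*x**2 + 5) + 8*sqrt(3*x**2 + 5)), which equals f(x).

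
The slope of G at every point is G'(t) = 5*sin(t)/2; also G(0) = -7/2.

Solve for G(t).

G(t) = -5*cos(t)/2 - 1

Check a candidate G(t) by differentiating: d/dt[G] must match the given G'(t).
A general antiderivative is -5*cos(t)/2 + C.
The condition gives C = -7/2 - (-5/2) = -1.
So G(t) = -5*cos(t)/2 - 1.
Check: d/dt[-5*cos(t)/2 - 1] = 5*sin(t)/2 = G'(t).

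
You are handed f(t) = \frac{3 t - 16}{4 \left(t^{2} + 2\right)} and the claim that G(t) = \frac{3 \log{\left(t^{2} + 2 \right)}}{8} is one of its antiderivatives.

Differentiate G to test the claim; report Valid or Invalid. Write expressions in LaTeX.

Invalid: d/dt[G] - f = \frac{4}{t^{2} + 2}, which is not 0.

d/dt[G] = \frac{3 t}{4 t^{2} + 8}
d/dt[G] - f(t) = \frac{4}{t^{2} + 2} != 0.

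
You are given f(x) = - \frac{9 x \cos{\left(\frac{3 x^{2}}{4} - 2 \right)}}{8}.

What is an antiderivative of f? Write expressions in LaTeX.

f matches the chain-rule pattern g'(h)*h' with inner function h(x) = \frac{3 x^{2}}{4} - 2; substituting u = h(x) collapses the integral.
Check: d/dx[- \frac{3 \sin{\left(\frac{3 x^{2}}{4} - 2 \right)}}{4}] = - \frac{9 x \cos{\left(\frac{3 x^{2}}{4} - 2 \right)}}{8} = f(x).

An antiderivative is F(x) = - \frac{3 \sin{\left(\frac{3 x^{2}}{4} - 2 \right)}}{4}.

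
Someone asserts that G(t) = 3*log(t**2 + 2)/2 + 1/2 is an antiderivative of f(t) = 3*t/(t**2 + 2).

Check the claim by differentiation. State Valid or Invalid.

Valid: G'(t) = f(t).

d/dt[G] = 3*t/(t**2 + 2)
This equals f(t) exactly, so the claim holds.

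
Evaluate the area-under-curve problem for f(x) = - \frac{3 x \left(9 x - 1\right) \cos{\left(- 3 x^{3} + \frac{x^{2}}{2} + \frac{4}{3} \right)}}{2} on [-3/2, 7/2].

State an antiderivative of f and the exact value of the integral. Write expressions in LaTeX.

The substitution u = - 3 x^{3} + \frac{x^{2}}{2} + \frac{4}{3} works: f is exactly (dF/du)*(du/dx) for that inner function.
F(x) = \frac{3 \sin{\left(- 3 x^{3} + \frac{x^{2}}{2} + \frac{4}{3} \right)}}{2} is an antiderivative of f.
Check: d/dx[\frac{3 \sin{\left(- 3 x^{3} + \frac{x^{2}}{2} + \frac{4}{3} \right)}}{2}] = - \frac{27 x^{2} \cos{\left(- 3 x^{3} + \frac{x^{2}}{2} + \frac{4}{3} \right)}}{2} + \frac{3 x \cos{\left(- 3 x^{3} + \frac{x^{2}}{2} + \frac{4}{3} \right)}}{2}, which equals f(x).
F(7/2) = - \frac{3 \sin{\left(\frac{727}{6} \right)}}{2}; F(-3/2) = \frac{3 \sin{\left(\frac{151}{12} \right)}}{2}.
Integral = F(7/2) - F(-3/2) = - \frac{3 \sin{\left(\frac{727}{6} \right)}}{2} - \frac{3 \sin{\left(\frac{151}{12} \right)}}{2}.

Antiderivative: F(x) = \frac{3 \sin{\left(- 3 x^{3} + \frac{x^{2}}{2} + \frac{4}{3} \right)}}{2}; value = - \frac{3 \sin{\left(\frac{727}{6} \right)}}{2} - \frac{3 \sin{\left(\frac{151}{12} \right)}}{2}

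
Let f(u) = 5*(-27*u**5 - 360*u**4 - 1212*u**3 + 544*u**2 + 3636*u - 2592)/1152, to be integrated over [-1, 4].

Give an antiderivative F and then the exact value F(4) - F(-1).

Antiderivative: F(u) = -5*u**6/256 - 5*u**5/16 - 505*u**4/384 + 85*u**3/108 + 505*u**2/64 - 45*u/4; value = -4301875/6912

f matches the chain-rule pattern g'(h)*h' with inner function h(u) = -u**2/4 - 4*u/3 + 3/2; substituting w = h(u) collapses the integral.
F(u) = -5*u**6/256 - 5*u**5/16 - 505*u**4/384 + 85*u**3/108 + 505*u**2/64 - 45*u/4 is an antiderivative of f.
Check: d/du[-5*u**6/256 - 5*u**5/16 - 505*u**4/384 + 85*u**3/108 + 505*u**2/64 - 45*u/4] = -15*u**5/128 - 25*u**4/16 - 505*u**3/96 + 85*u**2/36 + 505*u/32 - 45/4, which equals f(u).
F(4) = -65345/108; F(-1) = 119795/6912.
Integral = F(4) - F(-1) = -4301875/6912.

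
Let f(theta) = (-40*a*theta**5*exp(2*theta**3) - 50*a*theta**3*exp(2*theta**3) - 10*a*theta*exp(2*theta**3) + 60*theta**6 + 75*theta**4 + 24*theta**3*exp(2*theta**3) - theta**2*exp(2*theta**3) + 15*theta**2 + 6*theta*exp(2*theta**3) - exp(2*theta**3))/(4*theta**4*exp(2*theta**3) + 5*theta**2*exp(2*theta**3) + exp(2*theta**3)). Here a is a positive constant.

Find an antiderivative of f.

For F(theta) to be correct the identity F'(theta) - f(theta) = 0 must hold.
Check: d/dtheta[(-10*a*theta**2*exp(2*theta**3) + 6*exp(2*theta**3)*log(3*theta**2 + 3) - exp(2*theta**3)*atan(2*theta) - 5)*exp(-2*theta**3)/2] = (-40*a*theta**5*exp(2*theta**3) - 50*a*theta**3*exp(2*theta**3) - 10*a*theta*exp(2*theta**3) + 60*theta**6 + 75*theta**4 + 24*theta**3*exp(2*theta**3) - theta**2*exp(2*theta**3) + 15*theta**2 + 6*theta*exp(2*theta**3) - exp(2*theta**3))/(4*theta**4*exp(2*theta**3) + 5*theta**2*exp(2*theta**3) + exp(2*theta**3)) = f(theta).

An antiderivative is F(theta) = (-10*a*theta**2*exp(2*theta**3) + 6*exp(2*theta**3)*log(3*theta**2 + 3) - exp(2*theta**3)*atan(2*theta) - 5)*exp(-2*theta**3)/2.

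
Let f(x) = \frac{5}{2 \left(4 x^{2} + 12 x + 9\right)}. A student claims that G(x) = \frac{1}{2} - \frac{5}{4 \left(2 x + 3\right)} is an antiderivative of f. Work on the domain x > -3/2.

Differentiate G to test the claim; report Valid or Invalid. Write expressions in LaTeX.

d/dx[G] = \frac{5}{8 x^{2} + 24 x + 18}
This equals f(x) exactly, so the claim holds.

Valid: G'(x) = f(x).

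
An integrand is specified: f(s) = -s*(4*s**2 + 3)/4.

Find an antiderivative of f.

f matches the chain-rule pattern g'(h)*h' with inner function h(s) = -s**2 - 3/4; substituting u = h(s) collapses the integral.
Check: d/ds[-(-4*s**2 - 3)**2/64] = -s**3 - 3*s/4, which equals f(s).

An antiderivative is F(s) = -(-4*s**2 - 3)**2/64.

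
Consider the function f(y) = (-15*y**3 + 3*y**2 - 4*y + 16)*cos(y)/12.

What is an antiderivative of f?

An antiderivative is F(y) = -5*y**3*sin(y)/4 + y**2*sin(y)/4 - 15*y**2*cos(y)/4 + 43*y*sin(y)/6 + y*cos(y)/2 + 5*sin(y)/6 + 43*cos(y)/6.

Differentiate the proposed F(y) back; it has to land on f(y) exactly.
Check: d/dy[-5*y**3*sin(y)/4 + y**2*sin(y)/4 - 15*y**2*cos(y)/4 + 43*y*sin(y)/6 + y*cos(y)/2 + 5*sin(y)/6 + 43*cos(y)/6] = -5*y**3*cos(y)/4 + y**2*cos(y)/4 - y*cos(y)/3 + 4*cos(y)/3, which equals f(y).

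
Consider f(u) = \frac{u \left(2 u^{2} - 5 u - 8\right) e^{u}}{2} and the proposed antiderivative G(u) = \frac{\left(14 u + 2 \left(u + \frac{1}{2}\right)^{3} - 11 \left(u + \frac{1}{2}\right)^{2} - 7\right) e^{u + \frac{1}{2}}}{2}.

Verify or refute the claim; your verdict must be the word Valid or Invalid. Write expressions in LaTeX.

d/du[G] = u^{3} e^{\frac{1}{2}} e^{u} - u^{2} e^{\frac{1}{2}} e^{u} - \frac{23 u e^{\frac{1}{2}} e^{u}}{4} - \frac{5 e^{\frac{1}{2}} e^{u}}{2}
d/du[G] - f(u) = - u^{3} e^{u} + u^{3} e^{\frac{1}{2}} e^{u} - u^{2} e^{\frac{1}{2}} e^{u} + \frac{5 u^{2} e^{u}}{2} - \frac{23 u e^{\frac{1}{2}} e^{u}}{4} + 4 u e^{u} - \frac{5 e^{\frac{1}{2}} e^{u}}{2} != 0.

Invalid: d/du[G] - f = - u^{3} e^{u} + u^{3} e^{\frac{1}{2}} e^{u} - u^{2} e^{\frac{1}{2}} e^{u} + \frac{5 u^{2} e^{u}}{2} - \frac{23 u e^{\frac{1}{2}} e^{u}}{4} + 4 u e^{u} - \frac{5 e^{\frac{1}{2}} e^{u}}{2}, which is not 0.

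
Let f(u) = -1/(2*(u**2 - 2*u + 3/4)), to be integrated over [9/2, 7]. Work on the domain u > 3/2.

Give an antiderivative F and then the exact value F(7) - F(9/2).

Antiderivative: F(u) = -log(u - 3/2)/2 + log(u - 1/2)/2; value = -log(11/2)/2 - log(4)/2 + log(3)/2 + log(13/2)/2

Factor the denominator ((2*u - 3)*(2*u - 1)) and decompose: f = 1/(2*u - 1) - 1/(2*u - 3); each piece integrates to a log, atan, or power term.
F(u) = -log(u - 3/2)/2 + log(u - 1/2)/2 is an antiderivative of f.
Check: d/du[-log(u - 3/2)/2 + log(u - 1/2)/2] = -2/(4*u**2 - 8*u + 3), which equals f(u).
F(7) = -log(11/2)/2 + log(13/2)/2; F(9/2) = -log(3)/2 + log(4)/2.
Integral = F(7) - F(9/2) = -log(11/2)/2 - log(4)/2 + log(3)/2 + log(13/2)/2.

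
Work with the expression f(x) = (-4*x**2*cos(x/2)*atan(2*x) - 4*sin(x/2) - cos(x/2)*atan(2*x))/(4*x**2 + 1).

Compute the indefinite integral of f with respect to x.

Recognize the product-rule pattern: f = u'v + uv' with u = -2*atan(2*x), v = sin(x/2), so integration by parts undoes it.
Check: d/dx[-2*sin(x/2)*atan(2*x)] = (-4*x**2*cos(x/2)*atan(2*x) - 4*sin(x/2) - cos(x/2)*atan(2*x))/(4*x**2 + 1) = f(x).

F(x) = -2*sin(x/2)*atan(2*x) + C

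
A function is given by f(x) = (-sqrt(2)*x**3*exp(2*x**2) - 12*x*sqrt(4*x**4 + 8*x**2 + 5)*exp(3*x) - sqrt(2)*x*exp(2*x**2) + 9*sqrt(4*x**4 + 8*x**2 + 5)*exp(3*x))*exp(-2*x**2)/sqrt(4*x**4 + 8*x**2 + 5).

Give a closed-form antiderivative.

An antiderivative is F(x) = (-sqrt(2)*sqrt(4*x**4 + 8*x**2 + 5) + 24*exp(3*x)*exp(-2*x**2))/8.

Check any antiderivative F(x) by computing F'(x) and comparing it with f(x).
Check: d/dx[(-sqrt(2)*sqrt(4*x**4 + 8*x**2 + 5) + 24*exp(3*x)*exp(-2*x**2))/8] = (-sqrt(2)*x**3*exp(2*x**2) - 12*x*sqrt(4*x**4 + 8*x**2 + 5)*exp(3*x) - sqrt(2)*x*exp(2*x**2) + 9*sqrt(4*x**4 + 8*x**2 + 5)*exp(3*x))*exp(-2*x**2)/sqrt(4*x**4 + 8*x**2 + 5) = f(x).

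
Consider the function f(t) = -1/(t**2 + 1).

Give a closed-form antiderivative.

An antiderivative is F(t) = -atan(t).

An antiderivative F(t) passes only if d/dt[F] lands on f(t) exactly.
Check: d/dt[-atan(t)] = -1/(t**2 + 1) = f(t).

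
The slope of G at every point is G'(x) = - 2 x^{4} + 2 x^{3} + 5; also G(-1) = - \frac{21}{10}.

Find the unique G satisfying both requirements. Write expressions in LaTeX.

The integrand splits into summands that can be handled one at a time.
A general antiderivative is - \frac{2 x^{5}}{5} + \frac{x^{4}}{2} + 5 x + C.
The condition gives C = - \frac{21}{10} - (- \frac{41}{10}) = 2.
So G(x) = - \frac{2 x^{5}}{5} + \frac{x^{4}}{2} + 5 x + 2.
Check: d/dx[- \frac{2 x^{5}}{5} + \frac{x^{4}}{2} + 5 x + 2] = - 2 x^{4} + 2 x^{3} + 5 = G'(x).

G(x) = - \frac{2 x^{5}}{5} + \frac{x^{4}}{2} + 5 x + 2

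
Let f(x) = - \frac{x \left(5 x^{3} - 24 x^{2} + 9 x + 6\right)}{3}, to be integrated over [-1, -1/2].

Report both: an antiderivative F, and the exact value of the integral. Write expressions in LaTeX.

Any candidate F(x) must reproduce f(x) exactly when differentiated.
F(x) = - \frac{x^{5}}{3} + 2 x^{4} - x^{3} - x^{2} is an antiderivative of f.
Check: d/dx[- \frac{x^{5}}{3} + 2 x^{4} - x^{3} - x^{2}] = - \frac{5 x^{4}}{3} + 8 x^{3} - 3 x^{2} - 2 x, which equals f(x).
F(-1/2) = \frac{1}{96}; F(-1) = \frac{7}{3}.
Integral = F(-1/2) - F(-1) = - \frac{223}{96}.

Antiderivative: F(x) = - \frac{x^{5}}{3} + 2 x^{4} - x^{3} - x^{2}; value = - \frac{223}{96}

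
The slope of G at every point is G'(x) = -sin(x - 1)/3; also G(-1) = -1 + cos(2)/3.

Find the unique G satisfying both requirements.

Since d/dx undoes antidifferentiation here, G(x) must give back the stated G'(x).
A general antiderivative is cos(x - 1)/3 + C.
The condition gives C = -1 + cos(2)/3 - (cos(2)/3) = -1.
So G(x) = cos(x - 1)/3 - 1.
Check: d/dx[cos(x - 1)/3 - 1] = -sin(x - 1)/3 = G'(x).

G(x) = cos(x - 1)/3 - 1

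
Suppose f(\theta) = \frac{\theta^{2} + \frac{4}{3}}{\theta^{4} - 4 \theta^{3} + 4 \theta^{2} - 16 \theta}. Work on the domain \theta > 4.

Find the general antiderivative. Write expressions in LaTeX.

F(\theta) = \frac{- 5 \log{\left(\theta \right)} + 13 \log{\left(\theta - 4 \right)} - 4 \log{\left(\theta^{2} + 4 \right)} + 4 \operatorname{atan}{\left(\frac{\theta}{2} \right)}}{60} + C

Factor the denominator (3 \theta \left(\theta - 4\right) \left(\theta^{2} + 4\right)) and decompose: f = - \frac{2 \left(\theta - 1\right)}{15 \left(\theta^{2} + 4\right)} + \frac{13}{60 \left(\theta - 4\right)} - \frac{1}{12 \theta}; each piece integrates to a log, atan, or power term.
Check: d/d\theta[\frac{- 5 \log{\left(\theta \right)} + 13 \log{\left(\theta - 4 \right)} - 4 \log{\left(\theta^{2} + 4 \right)} + 4 \operatorname{atan}{\left(\frac{\theta}{2} \right)}}{60}] = \frac{3 \theta^{2} + 4}{3 \theta^{4} - 12 \theta^{3} + 12 \theta^{2} - 48 \theta}, which equals f(\theta).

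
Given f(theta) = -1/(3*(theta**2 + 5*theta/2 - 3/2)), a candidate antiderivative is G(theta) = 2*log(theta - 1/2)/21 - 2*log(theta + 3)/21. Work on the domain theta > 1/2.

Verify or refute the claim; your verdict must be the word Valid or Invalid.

d/dtheta[G] = 2/(6*theta**2 + 15*theta - 9)
d/dtheta[G] - f(theta) = 4/(6*theta**2 + 15*theta - 9) != 0.

Invalid: d/dtheta[G] - f = 4/(6*theta**2 + 15*theta - 9), which is not 0.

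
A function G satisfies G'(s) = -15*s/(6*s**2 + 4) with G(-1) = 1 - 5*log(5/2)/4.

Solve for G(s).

G'(s) matches the chain-rule pattern g'(h)*h' with inner function h(s) = 3*s**2/2 + 1; substituting u = h(s) collapses the integral.
A general antiderivative is -5*log(3*s**2/2 + 1)/4 + C.
The condition gives C = 1 - 5*log(5/2)/4 - (-5*log(5/2)/4) = 1.
So G(s) = 1 - 5*log(3*s**2/2 + 1)/4.
Check: d/ds[1 - 5*log(3*s**2/2 + 1)/4] = -15*s/(6*s**2 + 4) = G'(s).

G(s) = 1 - 5*log(3*s**2/2 + 1)/4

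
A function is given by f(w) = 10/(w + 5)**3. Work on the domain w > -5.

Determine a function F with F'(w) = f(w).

An antiderivative is F(w) = -5/(w + 5)**2.

Recover f(w) by differentiating a candidate F(w); any mismatch rules it out.
Check: d/dw[-5/(w + 5)**2] = 10/(w**3 + 15*w**2 + 75*w + 125), which equals f(w).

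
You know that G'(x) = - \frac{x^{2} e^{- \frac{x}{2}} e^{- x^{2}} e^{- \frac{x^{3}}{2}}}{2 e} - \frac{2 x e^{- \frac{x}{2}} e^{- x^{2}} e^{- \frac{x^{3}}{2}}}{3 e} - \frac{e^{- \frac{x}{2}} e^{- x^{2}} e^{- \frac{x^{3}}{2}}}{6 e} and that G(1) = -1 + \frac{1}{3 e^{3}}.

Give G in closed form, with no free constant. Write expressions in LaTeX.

G(x) = \frac{e^{- \frac{x^{3}}{2} - x^{2} - \frac{x}{2} - 1} - 3}{3}

The substitution u = - \frac{x^{3}}{2} - x^{2} - \frac{x}{2} - 1 works: G'(x) is exactly (dG/du)*(du/dx) for that inner function.
A general antiderivative is \frac{e^{- \frac{x^{3}}{2} - x^{2} - \frac{x}{2} - 1}}{3} + C.
The condition gives C = -1 + \frac{1}{3 e^{3}} - (\frac{1}{3 e^{3}}) = -1.
So G(x) = \frac{e^{- \frac{x^{3}}{2} - x^{2} - \frac{x}{2} - 1} - 3}{3}.
Check: d/dx[\frac{e^{- \frac{x^{3}}{2} - x^{2} - \frac{x}{2} - 1} - 3}{3}] = \frac{\left(- 3 x^{2} - 4 x - 1\right) e^{- \frac{x}{2}} e^{- x^{2}} e^{- \frac{x^{3}}{2}}}{6 e}, which equals G'(x).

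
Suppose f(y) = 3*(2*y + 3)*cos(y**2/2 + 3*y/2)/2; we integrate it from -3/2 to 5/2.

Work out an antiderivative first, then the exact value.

f matches the chain-rule pattern g'(h)*h' with inner function h(y) = y**2/2 + 3*y/2; substituting u = h(y) collapses the integral.
F(y) = 3*sin(y**2/2 + 3*y/2) is an antiderivative of f.
Check: d/dy[3*sin(y**2/2 + 3*y/2)] = 3*y*cos(y**2/2 + 3*y/2) + 9*cos(y**2/2 + 3*y/2)/2, which equals f(y).
F(5/2) = 3*sin(55/8); F(-3/2) = -3*sin(9/8).
Integral = F(5/2) - F(-3/2) = 3*sin(55/8) + 3*sin(9/8).

Antiderivative: F(y) = 3*sin(y**2/2 + 3*y/2); value = 3*sin(55/8) + 3*sin(9/8)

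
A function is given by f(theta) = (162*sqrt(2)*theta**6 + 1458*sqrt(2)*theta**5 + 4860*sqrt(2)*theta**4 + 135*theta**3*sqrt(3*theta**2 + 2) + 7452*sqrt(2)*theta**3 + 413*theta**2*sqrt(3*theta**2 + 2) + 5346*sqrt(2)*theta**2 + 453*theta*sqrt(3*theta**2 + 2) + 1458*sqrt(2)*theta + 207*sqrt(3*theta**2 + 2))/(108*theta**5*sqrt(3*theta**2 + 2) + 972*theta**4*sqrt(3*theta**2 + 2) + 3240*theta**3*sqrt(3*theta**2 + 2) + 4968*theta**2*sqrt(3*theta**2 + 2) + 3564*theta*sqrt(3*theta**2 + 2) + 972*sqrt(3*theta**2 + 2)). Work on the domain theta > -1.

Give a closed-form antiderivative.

An antiderivative is F(theta) = sqrt(3*theta**2/2 + 1) - 1/(3*(3*theta + 3)**2) - 5/(4*(theta + 3)).

An antiderivative F(theta) passes only if d/dtheta[F] lands on f(theta) exactly.
Check: d/dtheta[sqrt(3*theta**2/2 + 1) - 1/(3*(3*theta + 3)**2) - 5/(4*(theta + 3))] = (162*sqrt(2)*theta**6 + 1458*sqrt(2)*theta**5 + 4860*sqrt(2)*theta**4 + 135*theta**3*sqrt(3*theta**2 + 2) + 7452*sqrt(2)*theta**3 + 413*theta**2*sqrt(3*theta**2 + 2) + 5346*sqrt(2)*theta**2 + 453*theta*sqrt(3*theta**2 + 2) + 1458*sqrt(2)*theta + 207*sqrt(3*theta**2 + 2))/(108*theta**5*sqrt(3*theta**2 + 2) + 972*theta**4*sqrt(3*theta**2 + 2) + 3240*theta**3*sqrt(3*theta**2 + 2) + 4968*theta**2*sqrt(3*theta**2 + 2) + 3564*theta*sqrt(3*theta**2 + 2) + 972*sqrt(3*theta**2 + 2)) = f(theta).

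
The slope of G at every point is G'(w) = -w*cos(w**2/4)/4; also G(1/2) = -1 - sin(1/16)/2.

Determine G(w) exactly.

G(w) = -sin(w**2/4)/2 - 1

The substitution u = w**2/4 works: G'(w) is exactly (dG/du)*(du/dw) for that inner function.
A general antiderivative is -sin(w**2/4)/2 + C.
The condition gives C = -1 - sin(1/16)/2 - (-sin(1/16)/2) = -1.
So G(w) = -sin(w**2/4)/2 - 1.
Check: d/dw[-sin(w**2/4)/2 - 1] = -w*cos(w**2/4)/4 = G'(w).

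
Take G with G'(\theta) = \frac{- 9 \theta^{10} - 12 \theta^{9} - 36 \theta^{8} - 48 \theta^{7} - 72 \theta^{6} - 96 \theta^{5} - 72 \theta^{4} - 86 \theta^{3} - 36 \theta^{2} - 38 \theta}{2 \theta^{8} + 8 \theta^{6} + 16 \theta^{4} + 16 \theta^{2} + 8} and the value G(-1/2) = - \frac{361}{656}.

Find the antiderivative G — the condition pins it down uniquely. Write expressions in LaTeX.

The proposed G(\theta) is checked by its d/d\theta: the result must match the given G'(\theta).
A general antiderivative is - \frac{3 \theta^{3}}{2} - 3 \theta^{2} - \frac{5}{4 \left(\theta^{4} + 2 \theta^{2} + 2\right)} + C.
The condition gives C = - \frac{361}{656} - (- \frac{689}{656}) = \frac{1}{2}.
So G(\theta) = - \frac{3 \theta^{3}}{2} - 3 \theta^{2} + \frac{1}{2} - \frac{5}{4 \left(\theta^{4} + 2 \theta^{2} + 2\right)}.
Check: d/d\theta[- \frac{3 \theta^{3}}{2} - 3 \theta^{2} + \frac{1}{2} - \frac{5}{4 \left(\theta^{4} + 2 \theta^{2} + 2\right)}] = \frac{- 9 \theta^{10} - 12 \theta^{9} - 36 \theta^{8} - 48 \theta^{7} - 72 \theta^{6} - 96 \theta^{5} - 72 \theta^{4} - 86 \theta^{3} - 36 \theta^{2} - 38 \theta}{2 \theta^{8} + 8 \theta^{6} + 16 \theta^{4} + 16 \theta^{2} + 8} = G'(\theta).

G(\theta) = - \frac{3 \theta^{3}}{2} - 3 \theta^{2} + \frac{1}{2} - \frac{5}{4 \left(\theta^{4} + 2 \theta^{2} + 2\right)}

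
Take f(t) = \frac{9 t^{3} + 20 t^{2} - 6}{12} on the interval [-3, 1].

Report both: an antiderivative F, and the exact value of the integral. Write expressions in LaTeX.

Recover f(t) by differentiating a candidate F(t); any mismatch rules it out.
F(t) = \frac{3 t^{4}}{16} + \frac{5 t^{3}}{9} - \frac{t}{2} is an antiderivative of f.
Check: d/dt[\frac{3 t^{4}}{16} + \frac{5 t^{3}}{9} - \frac{t}{2}] = \frac{3 t^{3}}{4} + \frac{5 t^{2}}{3} - \frac{1}{2}, which equals f(t).
F(1) = \frac{35}{144}; F(-3) = \frac{27}{16}.
Integral = F(1) - F(-3) = - \frac{13}{9}.

Antiderivative: F(t) = \frac{3 t^{4}}{16} + \frac{5 t^{3}}{9} - \frac{t}{2}; value = - \frac{13}{9}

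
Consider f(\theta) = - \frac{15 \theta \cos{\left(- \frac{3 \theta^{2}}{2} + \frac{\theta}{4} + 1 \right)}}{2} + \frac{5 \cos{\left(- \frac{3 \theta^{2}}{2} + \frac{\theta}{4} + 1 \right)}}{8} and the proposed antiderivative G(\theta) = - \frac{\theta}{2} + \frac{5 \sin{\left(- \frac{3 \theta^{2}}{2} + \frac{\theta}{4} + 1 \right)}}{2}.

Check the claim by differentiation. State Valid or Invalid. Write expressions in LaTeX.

Invalid: d/d\theta[G] - f = - \frac{1}{2}, which is not 0.

d/d\theta[G] = - \frac{15 \theta \cos{\left(- \frac{3 \theta^{2}}{2} + \frac{\theta}{4} + 1 \right)}}{2} + \frac{5 \cos{\left(- \frac{3 \theta^{2}}{2} + \frac{\theta}{4} + 1 \right)}}{8} - \frac{1}{2}
d/d\theta[G] - f(\theta) = - \frac{1}{2} != 0.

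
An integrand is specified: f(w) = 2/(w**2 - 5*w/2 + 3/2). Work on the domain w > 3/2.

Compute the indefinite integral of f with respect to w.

F(w) = 4*log(w - 3/2) - 4*log(w - 1) + C

Factor the denominator ((w - 1)*(2*w - 3)) and decompose: f = 8/(2*w - 3) - 4/(w - 1); each piece integrates to a log, atan, or power term.
Check: d/dw[4*log(w - 3/2) - 4*log(w - 1)] = 4/(2*w**2 - 5*w + 3), which equals f(w).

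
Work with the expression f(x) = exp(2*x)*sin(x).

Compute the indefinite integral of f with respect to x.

F(x) = 2*exp(2*x)*sin(x)/5 - exp(2*x)*cos(x)/5 + C

Differentiate the proposed F(x) back; it has to land on f(x) exactly.
Check: d/dx[2*exp(2*x)*sin(x)/5 - exp(2*x)*cos(x)/5] = exp(2*x)*sin(x) = f(x).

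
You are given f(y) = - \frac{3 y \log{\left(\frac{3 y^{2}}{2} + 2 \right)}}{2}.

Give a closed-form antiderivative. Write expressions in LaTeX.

Whatever form F(y) takes, F'(y) = f(y) is non-negotiable.
Check: d/dy[\frac{- 3 y^{2} \log{\left(\frac{3 y^{2}}{2} + 2 \right)} + 3 y^{2} - 4 \log{\left(3 y^{2} + 4 \right)}}{4}] = - \frac{3 y \log{\left(\frac{3 y^{2}}{2} + 2 \right)}}{2} = f(y).

An antiderivative is F(y) = \frac{- 3 y^{2} \log{\left(\frac{3 y^{2}}{2} + 2 \right)} + 3 y^{2} - 4 \log{\left(3 y^{2} + 4 \right)}}{4}.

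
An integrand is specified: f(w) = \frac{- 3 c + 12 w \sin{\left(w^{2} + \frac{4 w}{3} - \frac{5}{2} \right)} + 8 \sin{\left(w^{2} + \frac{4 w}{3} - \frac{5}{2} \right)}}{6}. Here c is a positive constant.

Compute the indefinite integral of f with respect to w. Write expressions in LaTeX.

F(w) = - \frac{c w}{2} - \cos{\left(w^{2} + \frac{4 w}{3} - \frac{5}{2} \right)} + C

Differentiate the proposed F(w) back; it has to land on f(w) exactly.
Check: d/dw[- \frac{c w}{2} - \cos{\left(w^{2} + \frac{4 w}{3} - \frac{5}{2} \right)}] = - \frac{c}{2} + 2 w \sin{\left(w^{2} + \frac{4 w}{3} - \frac{5}{2} \right)} + \frac{4 \sin{\left(w^{2} + \frac{4 w}{3} - \frac{5}{2} \right)}}{3}, which equals f(w).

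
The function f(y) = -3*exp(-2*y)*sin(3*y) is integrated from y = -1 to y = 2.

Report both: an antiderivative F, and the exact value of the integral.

A first test for any F(y): its y-derivative must equal f(y) identically.
F(y) = 6*exp(-2*y)*sin(3*y)/13 + 9*exp(-2*y)*cos(3*y)/13 is an antiderivative of f.
Check: d/dy[6*exp(-2*y)*sin(3*y)/13 + 9*exp(-2*y)*cos(3*y)/13] = -3*exp(-2*y)*sin(3*y) = f(y).
F(2) = 6*exp(-4)*sin(6)/13 + 9*exp(-4)*cos(6)/13; F(-1) = 9*exp(2)*cos(3)/13 - 6*exp(2)*sin(3)/13.
Integral = F(2) - F(-1) = 6*exp(-4)*sin(6)/13 + 9*exp(-4)*cos(6)/13 + 6*exp(2)*sin(3)/13 - 9*exp(2)*cos(3)/13.

Antiderivative: F(y) = 6*exp(-2*y)*sin(3*y)/13 + 9*exp(-2*y)*cos(3*y)/13; value = 6*exp(-4)*sin(6)/13 + 9*exp(-4)*cos(6)/13 + 6*exp(2)*sin(3)/13 - 9*exp(2)*cos(3)/13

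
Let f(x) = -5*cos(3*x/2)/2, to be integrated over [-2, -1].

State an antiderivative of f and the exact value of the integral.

Antiderivative: F(x) = -5*sin(3*x/2)/3; value = -5*sin(3)/3 + 5*sin(3/2)/3

Since d/dx undoes antidifferentiation here, F'(x) = f(x) is required of F(x).
F(x) = -5*sin(3*x/2)/3 is an antiderivative of f.
Check: d/dx[-5*sin(3*x/2)/3] = -5*cos(3*x/2)/2 = f(x).
F(-1) = 5*sin(3/2)/3; F(-2) = 5*sin(3)/3.
Integral = F(-1) - F(-2) = -5*sin(3)/3 + 5*sin(3/2)/3.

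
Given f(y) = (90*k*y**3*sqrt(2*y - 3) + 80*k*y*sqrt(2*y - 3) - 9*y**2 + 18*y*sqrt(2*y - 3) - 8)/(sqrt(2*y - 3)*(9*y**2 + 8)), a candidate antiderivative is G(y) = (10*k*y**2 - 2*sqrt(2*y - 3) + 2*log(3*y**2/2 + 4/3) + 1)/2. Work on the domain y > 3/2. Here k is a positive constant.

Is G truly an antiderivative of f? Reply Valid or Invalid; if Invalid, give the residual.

d/dy[G] = (90*k*y**3*sqrt(2*y - 3) + 80*k*y*sqrt(2*y - 3) - 9*y**2 + 18*y*sqrt(2*y - 3) - 8)/(9*y**2*sqrt(2*y - 3) + 8*sqrt(2*y - 3))
This equals f(y) exactly, so the claim holds.

Valid - differentiating G returns exactly f.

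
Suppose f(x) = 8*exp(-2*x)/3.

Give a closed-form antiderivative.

An antiderivative is F(x) = -4*exp(-2*x)/3.

A first test for any F(x): its x-derivative must equal f(x) identically.
Check: d/dx[-4*exp(-2*x)/3] = 8*exp(-2*x)/3 = f(x).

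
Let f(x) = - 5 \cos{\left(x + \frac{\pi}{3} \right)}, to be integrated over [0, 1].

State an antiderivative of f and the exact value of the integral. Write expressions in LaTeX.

Whatever form F(x) takes, F'(x) = f(x) is non-negotiable.
F(x) = - 5 \sin{\left(x + \frac{\pi}{3} \right)} is an antiderivative of f.
Check: d/dx[- 5 \sin{\left(x + \frac{\pi}{3} \right)}] = - 5 \cos{\left(x + \frac{\pi}{3} \right)} = f(x).
F(1) = - 5 \sin{\left(1 + \frac{\pi}{3} \right)}; F(0) = - \frac{5 \sqrt{3}}{2}.
Integral = F(1) - F(0) = - 5 \sin{\left(1 + \frac{\pi}{3} \right)} + \frac{5 \sqrt{3}}{2}.

Antiderivative: F(x) = - 5 \sin{\left(x + \frac{\pi}{3} \right)}; value = - 5 \sin{\left(1 + \frac{\pi}{3} \right)} + \frac{5 \sqrt{3}}{2}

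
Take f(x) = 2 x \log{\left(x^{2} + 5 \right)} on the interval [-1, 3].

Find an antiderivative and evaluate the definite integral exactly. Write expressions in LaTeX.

A first test for any F(x): its x-derivative must equal f(x) identically.
F(x) = x^{2} \log{\left(x^{2} + 5 \right)} - x^{2} + 5 \log{\left(x^{2} + 5 \right)} is an antiderivative of f.
Check: d/dx[x^{2} \log{\left(x^{2} + 5 \right)} - x^{2} + 5 \log{\left(x^{2} + 5 \right)}] = 2 x \log{\left(x^{2} + 5 \right)} = f(x).
F(3) = -9 + 14 \log{\left(14 \right)}; F(-1) = -1 + 6 \log{\left(6 \right)}.
Integral = F(3) - F(-1) = - 6 \log{\left(6 \right)} - 8 + 14 \log{\left(14 \right)}.

Antiderivative: F(x) = x^{2} \log{\left(x^{2} + 5 \right)} - x^{2} + 5 \log{\left(x^{2} + 5 \right)}; value = - 6 \log{\left(6 \right)} - 8 + 14 \log{\left(14 \right)}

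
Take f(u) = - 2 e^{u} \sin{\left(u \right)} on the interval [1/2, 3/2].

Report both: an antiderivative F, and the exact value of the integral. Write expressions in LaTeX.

Antiderivative: F(u) = \left(- \sin{\left(u \right)} + \cos{\left(u \right)}\right) e^{u}; value = - e^{\frac{3}{2}} \sin{\left(\frac{3}{2} \right)} - e^{\frac{1}{2}} \cos{\left(\frac{1}{2} \right)} + e^{\frac{3}{2}} \cos{\left(\frac{3}{2} \right)} + e^{\frac{1}{2}} \sin{\left(\frac{1}{2} \right)}

Whatever form F(u) takes, F'(u) = f(u) is non-negotiable.
F(u) = \left(- \sin{\left(u \right)} + \cos{\left(u \right)}\right) e^{u} is an antiderivative of f.
Check: d/du[\left(- \sin{\left(u \right)} + \cos{\left(u \right)}\right) e^{u}] = - 2 e^{u} \sin{\left(u \right)} = f(u).
F(3/2) = - e^{\frac{3}{2}} \sin{\left(\frac{3}{2} \right)} + e^{\frac{3}{2}} \cos{\left(\frac{3}{2} \right)}; F(1/2) = - e^{\frac{1}{2}} \sin{\left(\frac{1}{2} \right)} + e^{\frac{1}{2}} \cos{\left(\frac{1}{2} \right)}.
Integral = F(3/2) - F(1/2) = - e^{\frac{3}{2}} \sin{\left(\frac{3}{2} \right)} - e^{\frac{1}{2}} \cos{\left(\frac{1}{2} \right)} + e^{\frac{3}{2}} \cos{\left(\frac{3}{2} \right)} + e^{\frac{1}{2}} \sin{\left(\frac{1}{2} \right)}.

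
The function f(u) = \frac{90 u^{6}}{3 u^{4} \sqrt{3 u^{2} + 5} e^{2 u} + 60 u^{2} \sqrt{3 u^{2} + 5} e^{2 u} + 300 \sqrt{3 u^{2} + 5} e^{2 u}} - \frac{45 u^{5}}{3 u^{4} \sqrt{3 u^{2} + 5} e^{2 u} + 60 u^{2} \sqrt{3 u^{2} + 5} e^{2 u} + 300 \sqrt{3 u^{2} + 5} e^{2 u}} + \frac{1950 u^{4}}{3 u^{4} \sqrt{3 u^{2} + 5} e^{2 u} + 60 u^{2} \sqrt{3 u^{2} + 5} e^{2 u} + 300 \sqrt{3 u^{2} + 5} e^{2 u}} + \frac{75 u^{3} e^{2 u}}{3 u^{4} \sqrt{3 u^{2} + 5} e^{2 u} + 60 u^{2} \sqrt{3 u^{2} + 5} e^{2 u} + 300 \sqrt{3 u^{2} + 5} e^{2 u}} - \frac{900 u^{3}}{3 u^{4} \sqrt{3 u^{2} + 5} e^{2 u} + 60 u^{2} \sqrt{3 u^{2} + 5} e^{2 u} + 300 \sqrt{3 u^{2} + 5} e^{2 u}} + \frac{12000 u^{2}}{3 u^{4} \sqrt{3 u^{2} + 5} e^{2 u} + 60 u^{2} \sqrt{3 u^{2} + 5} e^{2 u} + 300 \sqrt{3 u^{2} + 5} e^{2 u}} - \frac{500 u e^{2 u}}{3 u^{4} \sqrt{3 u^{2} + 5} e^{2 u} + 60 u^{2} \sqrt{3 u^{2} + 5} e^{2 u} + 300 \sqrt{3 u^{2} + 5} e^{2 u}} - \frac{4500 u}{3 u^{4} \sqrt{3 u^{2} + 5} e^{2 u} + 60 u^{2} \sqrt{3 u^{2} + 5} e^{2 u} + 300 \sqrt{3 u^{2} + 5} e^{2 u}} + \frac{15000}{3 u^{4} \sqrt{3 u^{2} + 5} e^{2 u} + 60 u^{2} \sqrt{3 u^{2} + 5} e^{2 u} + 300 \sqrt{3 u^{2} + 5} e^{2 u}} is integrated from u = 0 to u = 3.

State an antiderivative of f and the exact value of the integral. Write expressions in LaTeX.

f has the shape v'r + vr' for v = \frac{5 \sqrt{3 u^{2} + 5}}{3} and r = - 3 e^{- 2 u} - \frac{5}{2 \left(\frac{u^{2}}{2} + 5\right)} — it is the derivative of the product v*r.
F(u) = \frac{- 15 u^{2} \sqrt{3 u^{2} + 5} - 25 \sqrt{3 u^{2} + 5} e^{2 u} - 150 \sqrt{3 u^{2} + 5}}{3 u^{2} e^{2 u} + 30 e^{2 u}} is an antiderivative of f.
Check: d/du[\frac{- 15 u^{2} \sqrt{3 u^{2} + 5} - 25 \sqrt{3 u^{2} + 5} e^{2 u} - 150 \sqrt{3 u^{2} + 5}}{3 u^{2} e^{2 u} + 30 e^{2 u}}] = \frac{90 u^{6} - 45 u^{5} + 1950 u^{4} + 75 u^{3} e^{2 u} - 900 u^{3} + 12000 u^{2} - 500 u e^{2 u} - 4500 u + 15000}{3 u^{4} \sqrt{3 u^{2} + 5} e^{2 u} + 60 u^{2} \sqrt{3 u^{2} + 5} e^{2 u} + 300 \sqrt{3 u^{2} + 5} e^{2 u}}, which equals f(u).
F(3) = - \frac{100 \sqrt{2}}{57} - \frac{20 \sqrt{2}}{e^{6}}; F(0) = - \frac{35 \sqrt{5}}{6}.
Integral = F(3) - F(0) = - \frac{100 \sqrt{2}}{57} - \frac{20 \sqrt{2}}{e^{6}} + \frac{35 \sqrt{5}}{6}.

Antiderivative: F(u) = \frac{- 15 u^{2} \sqrt{3 u^{2} + 5} - 25 \sqrt{3 u^{2} + 5} e^{2 u} - 150 \sqrt{3 u^{2} + 5}}{3 u^{2} e^{2 u} + 30 e^{2 u}}; value = - \frac{100 \sqrt{2}}{57} - \frac{20 \sqrt{2}}{e^{6}} + \frac{35 \sqrt{5}}{6}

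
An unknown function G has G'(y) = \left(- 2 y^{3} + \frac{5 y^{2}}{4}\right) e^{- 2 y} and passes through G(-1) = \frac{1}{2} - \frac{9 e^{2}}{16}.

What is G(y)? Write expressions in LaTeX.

Recognize the product-rule pattern: G'(y) = u'v + uv' with u = y^{3} + \frac{7 y^{2}}{8} + \frac{7 y}{8} + \frac{7}{16}, v = e^{- 2 y}, so integration by parts undoes it.
A general antiderivative is \frac{\left(16 y^{3} + 14 y^{2} + 14 y + 7\right) e^{- 2 y}}{16} + C.
The condition gives C = \frac{1}{2} - \frac{9 e^{2}}{16} - (- \frac{9 e^{2}}{16}) = \frac{1}{2}.
So G(y) = \frac{\left(16 y^{3} + 14 y^{2} + 14 y + 8 e^{2 y} + 7\right) e^{- 2 y}}{16}.
Check: d/dy[\frac{\left(16 y^{3} + 14 y^{2} + 14 y + 8 e^{2 y} + 7\right) e^{- 2 y}}{16}] = \frac{\left(- 8 y^{3} + 5 y^{2}\right) e^{- 2 y}}{4}, which equals G'(y).

G(y) = \frac{\left(16 y^{3} + 14 y^{2} + 14 y + 8 e^{2 y} + 7\right) e^{- 2 y}}{16}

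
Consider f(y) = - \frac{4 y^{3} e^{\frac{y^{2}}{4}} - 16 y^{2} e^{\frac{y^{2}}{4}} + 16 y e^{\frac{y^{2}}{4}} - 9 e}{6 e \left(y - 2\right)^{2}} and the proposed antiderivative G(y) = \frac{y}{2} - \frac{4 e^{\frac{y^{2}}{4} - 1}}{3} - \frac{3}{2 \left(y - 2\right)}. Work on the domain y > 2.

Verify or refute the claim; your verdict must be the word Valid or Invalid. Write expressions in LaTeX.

d/dy[G] = \frac{- \frac{4 y^{3} e^{\frac{y^{2}}{4}}}{e} + \frac{16 y^{2} e^{\frac{y^{2}}{4}}}{e} + 3 y^{2} - \frac{16 y e^{\frac{y^{2}}{4}}}{e} - 12 y + 21}{6 y^{2} - 24 y + 24}
d/dy[G] - f(y) = \frac{1}{2} != 0.

Invalid: d/dy[G] - f = \frac{1}{2}, which is not 0.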